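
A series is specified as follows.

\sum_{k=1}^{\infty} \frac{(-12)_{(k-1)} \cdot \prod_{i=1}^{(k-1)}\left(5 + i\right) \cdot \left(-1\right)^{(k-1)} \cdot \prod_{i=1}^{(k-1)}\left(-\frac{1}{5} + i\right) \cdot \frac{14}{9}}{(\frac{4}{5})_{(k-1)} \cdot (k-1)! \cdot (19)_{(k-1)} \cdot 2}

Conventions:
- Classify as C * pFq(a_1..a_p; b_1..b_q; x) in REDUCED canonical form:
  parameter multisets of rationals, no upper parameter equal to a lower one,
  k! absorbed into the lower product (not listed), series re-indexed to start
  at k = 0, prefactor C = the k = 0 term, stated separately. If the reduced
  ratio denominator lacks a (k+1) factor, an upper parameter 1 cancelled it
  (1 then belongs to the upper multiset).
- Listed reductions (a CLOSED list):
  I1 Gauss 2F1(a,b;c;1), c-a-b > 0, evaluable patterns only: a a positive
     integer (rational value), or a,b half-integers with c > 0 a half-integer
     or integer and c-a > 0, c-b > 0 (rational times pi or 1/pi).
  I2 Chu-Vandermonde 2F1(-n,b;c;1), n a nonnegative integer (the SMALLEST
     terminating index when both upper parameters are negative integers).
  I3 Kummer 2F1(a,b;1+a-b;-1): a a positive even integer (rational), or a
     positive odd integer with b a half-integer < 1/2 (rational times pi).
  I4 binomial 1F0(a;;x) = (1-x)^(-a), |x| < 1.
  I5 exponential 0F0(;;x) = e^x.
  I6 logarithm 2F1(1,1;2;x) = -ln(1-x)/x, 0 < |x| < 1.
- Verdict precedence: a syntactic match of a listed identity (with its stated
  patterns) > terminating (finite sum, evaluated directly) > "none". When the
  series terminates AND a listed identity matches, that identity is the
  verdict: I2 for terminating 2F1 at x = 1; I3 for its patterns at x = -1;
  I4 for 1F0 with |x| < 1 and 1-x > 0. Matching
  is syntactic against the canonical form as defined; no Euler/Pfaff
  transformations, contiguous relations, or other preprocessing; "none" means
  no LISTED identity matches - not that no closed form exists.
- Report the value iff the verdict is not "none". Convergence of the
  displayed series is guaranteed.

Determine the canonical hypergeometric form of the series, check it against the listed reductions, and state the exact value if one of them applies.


The series (x = -1) is 2F1: upper {-12, 6}, lower {19}, prefactor \frac{7}{9}. Verdict: the Kummer evaluation I3 fires (x = -1; c = 19 equals 1+a-b for upper {-12, 6}: listed pattern). Value: \frac{476}{15}.

Key observation: x = -1 and the running product (prefactor 7/9) telescopes to a rising factorial.
Term ratio: r(k) = -1 * (k-12) (k+6) / [(k+19) (k+1)] - rational in k, leading ratio -1; with t_0 = \frac{7}{9}, classification follows.


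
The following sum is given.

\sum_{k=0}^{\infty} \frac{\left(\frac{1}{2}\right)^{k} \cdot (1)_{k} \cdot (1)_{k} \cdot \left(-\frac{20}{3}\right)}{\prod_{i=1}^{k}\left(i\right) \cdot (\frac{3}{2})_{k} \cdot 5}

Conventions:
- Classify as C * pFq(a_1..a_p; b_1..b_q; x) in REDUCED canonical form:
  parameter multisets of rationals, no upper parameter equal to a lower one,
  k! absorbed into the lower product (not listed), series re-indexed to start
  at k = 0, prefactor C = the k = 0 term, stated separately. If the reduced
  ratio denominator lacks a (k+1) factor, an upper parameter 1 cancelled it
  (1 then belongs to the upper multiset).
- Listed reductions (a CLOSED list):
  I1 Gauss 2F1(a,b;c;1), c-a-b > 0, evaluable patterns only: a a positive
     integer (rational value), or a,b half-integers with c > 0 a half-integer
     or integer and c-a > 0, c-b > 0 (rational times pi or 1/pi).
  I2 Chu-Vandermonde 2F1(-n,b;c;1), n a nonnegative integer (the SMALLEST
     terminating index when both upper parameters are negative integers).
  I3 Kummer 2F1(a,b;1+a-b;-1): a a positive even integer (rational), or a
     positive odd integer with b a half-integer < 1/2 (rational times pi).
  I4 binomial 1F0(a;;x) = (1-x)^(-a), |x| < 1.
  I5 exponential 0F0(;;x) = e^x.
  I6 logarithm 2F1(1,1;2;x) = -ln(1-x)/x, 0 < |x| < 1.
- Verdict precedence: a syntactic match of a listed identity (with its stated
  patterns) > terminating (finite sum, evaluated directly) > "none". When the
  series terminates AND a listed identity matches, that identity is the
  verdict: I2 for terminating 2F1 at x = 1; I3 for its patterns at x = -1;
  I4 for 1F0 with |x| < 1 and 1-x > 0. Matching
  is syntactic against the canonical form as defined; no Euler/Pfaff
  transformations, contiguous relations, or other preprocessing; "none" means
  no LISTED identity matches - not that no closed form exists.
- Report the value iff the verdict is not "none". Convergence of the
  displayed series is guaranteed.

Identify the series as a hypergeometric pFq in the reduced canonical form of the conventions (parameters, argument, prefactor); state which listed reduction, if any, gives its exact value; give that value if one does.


Reduced: x = \frac{1}{2}, 2F1, upper = {1, 1}, lower = {\frac{3}{2}}, C = -\frac{4}{3}. Verdict: none here - no I1-I6 shape fits x = \frac{1}{2} with lower {\frac{3}{2}}.

Structural cue: t_0 = -\frac{4}{3} here, and the constant factors (C = -4/3, x = 1/2) combine into one prefactor.
Step ratio: r(k) = \frac{1}{2} * (k+1) (k+1) / [(k+\frac{3}{2}) (k+1)] - rational in k. x = \frac{1}{2}; t_0 = -\frac{4}{3}; negate the roots.


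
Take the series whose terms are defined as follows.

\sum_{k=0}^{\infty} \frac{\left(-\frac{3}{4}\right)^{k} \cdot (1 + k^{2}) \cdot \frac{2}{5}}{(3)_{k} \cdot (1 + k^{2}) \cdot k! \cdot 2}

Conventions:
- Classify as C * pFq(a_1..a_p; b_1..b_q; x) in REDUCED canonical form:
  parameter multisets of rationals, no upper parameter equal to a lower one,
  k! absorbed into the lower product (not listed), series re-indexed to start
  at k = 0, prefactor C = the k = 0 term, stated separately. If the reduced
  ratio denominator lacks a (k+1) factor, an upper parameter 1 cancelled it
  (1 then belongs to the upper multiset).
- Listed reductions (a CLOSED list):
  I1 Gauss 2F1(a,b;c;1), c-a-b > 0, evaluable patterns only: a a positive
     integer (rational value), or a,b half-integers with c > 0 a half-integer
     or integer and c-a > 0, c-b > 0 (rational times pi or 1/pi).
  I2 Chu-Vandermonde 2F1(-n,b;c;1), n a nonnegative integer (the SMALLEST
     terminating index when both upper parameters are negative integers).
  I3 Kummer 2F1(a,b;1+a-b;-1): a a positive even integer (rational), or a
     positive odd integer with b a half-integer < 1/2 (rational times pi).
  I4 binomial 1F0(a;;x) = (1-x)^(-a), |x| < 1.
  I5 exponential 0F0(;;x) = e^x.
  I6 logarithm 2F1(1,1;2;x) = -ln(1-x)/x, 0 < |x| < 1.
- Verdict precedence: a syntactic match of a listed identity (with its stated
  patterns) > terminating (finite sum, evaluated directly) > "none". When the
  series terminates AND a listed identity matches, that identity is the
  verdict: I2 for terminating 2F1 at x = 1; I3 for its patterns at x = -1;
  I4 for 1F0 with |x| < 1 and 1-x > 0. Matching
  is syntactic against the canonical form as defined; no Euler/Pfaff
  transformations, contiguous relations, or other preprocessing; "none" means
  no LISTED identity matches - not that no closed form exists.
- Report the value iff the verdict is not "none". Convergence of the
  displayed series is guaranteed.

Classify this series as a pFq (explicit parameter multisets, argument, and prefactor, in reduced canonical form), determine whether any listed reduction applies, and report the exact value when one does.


With C = \frac{1}{5}: the canonical form is 0F1(-; 3; -\frac{3}{4}). Verdict: none - at argument -\frac{3}{4} the multisets {-} ; {3} match no listed identity.

The tell: from the first term \frac{1}{5}: the factor k^2 + 1 cancels (top and bottom), leaving C = 1/5.
Term ratio: r(k) = -\frac{3}{4} * 1 / [(k+3) (k+1)] ; factor over Q: parameters, x = -\frac{3}{4}, and C = \frac{1}{5}.


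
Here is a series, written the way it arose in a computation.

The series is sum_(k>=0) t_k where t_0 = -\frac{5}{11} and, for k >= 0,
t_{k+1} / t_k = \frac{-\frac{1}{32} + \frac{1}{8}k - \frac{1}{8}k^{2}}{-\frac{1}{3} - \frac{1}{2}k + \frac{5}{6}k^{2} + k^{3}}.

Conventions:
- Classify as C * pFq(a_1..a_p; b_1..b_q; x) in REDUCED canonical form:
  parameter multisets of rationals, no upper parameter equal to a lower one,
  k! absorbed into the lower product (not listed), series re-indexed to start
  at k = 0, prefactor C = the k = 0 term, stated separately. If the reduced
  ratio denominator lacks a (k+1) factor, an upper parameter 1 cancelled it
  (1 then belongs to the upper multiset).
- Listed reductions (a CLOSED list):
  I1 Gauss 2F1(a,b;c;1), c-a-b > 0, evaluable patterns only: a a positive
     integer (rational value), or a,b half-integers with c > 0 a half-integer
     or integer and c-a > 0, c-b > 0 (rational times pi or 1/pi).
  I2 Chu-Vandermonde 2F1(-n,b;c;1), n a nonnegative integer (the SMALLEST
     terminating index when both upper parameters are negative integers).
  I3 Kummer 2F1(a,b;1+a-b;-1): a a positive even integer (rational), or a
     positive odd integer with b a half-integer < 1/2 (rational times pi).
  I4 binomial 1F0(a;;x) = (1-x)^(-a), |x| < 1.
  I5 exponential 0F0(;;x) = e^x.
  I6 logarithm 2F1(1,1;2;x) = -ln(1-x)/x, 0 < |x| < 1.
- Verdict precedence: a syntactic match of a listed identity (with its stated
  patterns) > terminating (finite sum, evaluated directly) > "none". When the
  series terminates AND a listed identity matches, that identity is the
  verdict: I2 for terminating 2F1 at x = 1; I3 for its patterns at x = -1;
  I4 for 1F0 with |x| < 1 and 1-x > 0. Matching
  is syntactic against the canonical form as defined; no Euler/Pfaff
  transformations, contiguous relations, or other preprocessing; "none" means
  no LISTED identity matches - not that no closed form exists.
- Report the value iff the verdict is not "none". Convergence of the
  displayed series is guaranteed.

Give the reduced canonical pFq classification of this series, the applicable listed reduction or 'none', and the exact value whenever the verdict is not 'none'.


At argument -\frac{1}{8}: a 2F2 with upper {-\frac{1}{2}, -\frac{1}{2}}, lower {-\frac{2}{3}, \frac{1}{2}}, scaled by C = -\frac{5}{11}. Verdict: no listed reduction: x = -\frac{1}{8} and upper {-\frac{1}{2}, -\frac{1}{2}} fail every I1-I6 pattern.

Structural cue: from the first term -\frac{5}{11}: roots of the ratio polynomials (C = -5/11) are the negated parameters.
Term ratio: r(k) = -\frac{1}{8} * (k-\frac{1}{2}) (k-\frac{1}{2}) / [(k-\frac{2}{3}) (k+\frac{1}{2}) (k+1)] - rational; roots negated = parameters, x = -\frac{1}{8}, C = -\frac{5}{11}.


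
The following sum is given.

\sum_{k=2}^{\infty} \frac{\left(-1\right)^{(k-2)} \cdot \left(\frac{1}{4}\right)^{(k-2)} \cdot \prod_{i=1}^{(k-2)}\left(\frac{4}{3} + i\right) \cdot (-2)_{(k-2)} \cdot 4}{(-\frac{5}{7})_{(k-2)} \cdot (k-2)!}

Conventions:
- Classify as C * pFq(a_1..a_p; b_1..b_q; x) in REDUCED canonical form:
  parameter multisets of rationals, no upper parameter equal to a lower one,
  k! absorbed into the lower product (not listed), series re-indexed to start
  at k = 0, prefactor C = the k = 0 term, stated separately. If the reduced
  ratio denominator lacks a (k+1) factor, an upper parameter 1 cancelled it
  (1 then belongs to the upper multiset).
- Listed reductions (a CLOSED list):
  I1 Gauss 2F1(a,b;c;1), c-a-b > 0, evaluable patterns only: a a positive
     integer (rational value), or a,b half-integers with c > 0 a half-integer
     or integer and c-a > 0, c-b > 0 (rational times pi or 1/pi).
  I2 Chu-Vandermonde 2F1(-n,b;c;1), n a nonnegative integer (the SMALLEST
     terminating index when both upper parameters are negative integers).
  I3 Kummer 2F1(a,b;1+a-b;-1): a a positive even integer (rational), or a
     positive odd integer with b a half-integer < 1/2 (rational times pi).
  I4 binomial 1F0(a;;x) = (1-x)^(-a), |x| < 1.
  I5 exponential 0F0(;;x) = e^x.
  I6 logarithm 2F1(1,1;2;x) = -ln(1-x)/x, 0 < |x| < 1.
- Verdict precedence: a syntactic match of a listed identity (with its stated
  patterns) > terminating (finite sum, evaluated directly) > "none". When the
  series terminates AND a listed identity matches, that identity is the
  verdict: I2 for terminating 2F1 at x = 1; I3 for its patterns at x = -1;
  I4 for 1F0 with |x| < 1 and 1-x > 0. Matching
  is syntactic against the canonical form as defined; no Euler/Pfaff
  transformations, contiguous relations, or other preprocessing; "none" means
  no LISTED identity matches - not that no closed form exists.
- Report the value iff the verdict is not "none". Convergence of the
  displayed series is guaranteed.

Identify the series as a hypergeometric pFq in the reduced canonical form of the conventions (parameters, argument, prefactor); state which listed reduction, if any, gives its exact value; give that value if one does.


Canonical form: C = 4 times 2F1 with upper {-2, \frac{7}{3}}, lower {-\frac{5}{7}}, x = -\frac{1}{4}. Verdict: terminating - upper -2 stops the sum at k = 2; the 3 terms are added exactly. Sum: -\frac{2171}{180}.

The tell: x = -\frac{1}{4} and the running product (C = 4) telescopes to a rising factorial.
Adjacent-term ratio: r(k) = -\frac{1}{4} * (k-2) (k+\frac{7}{3}) / [(k-\frac{5}{7}) (k+1)] ; factor over Q: parameters, x = -\frac{1}{4}, and C = 4.


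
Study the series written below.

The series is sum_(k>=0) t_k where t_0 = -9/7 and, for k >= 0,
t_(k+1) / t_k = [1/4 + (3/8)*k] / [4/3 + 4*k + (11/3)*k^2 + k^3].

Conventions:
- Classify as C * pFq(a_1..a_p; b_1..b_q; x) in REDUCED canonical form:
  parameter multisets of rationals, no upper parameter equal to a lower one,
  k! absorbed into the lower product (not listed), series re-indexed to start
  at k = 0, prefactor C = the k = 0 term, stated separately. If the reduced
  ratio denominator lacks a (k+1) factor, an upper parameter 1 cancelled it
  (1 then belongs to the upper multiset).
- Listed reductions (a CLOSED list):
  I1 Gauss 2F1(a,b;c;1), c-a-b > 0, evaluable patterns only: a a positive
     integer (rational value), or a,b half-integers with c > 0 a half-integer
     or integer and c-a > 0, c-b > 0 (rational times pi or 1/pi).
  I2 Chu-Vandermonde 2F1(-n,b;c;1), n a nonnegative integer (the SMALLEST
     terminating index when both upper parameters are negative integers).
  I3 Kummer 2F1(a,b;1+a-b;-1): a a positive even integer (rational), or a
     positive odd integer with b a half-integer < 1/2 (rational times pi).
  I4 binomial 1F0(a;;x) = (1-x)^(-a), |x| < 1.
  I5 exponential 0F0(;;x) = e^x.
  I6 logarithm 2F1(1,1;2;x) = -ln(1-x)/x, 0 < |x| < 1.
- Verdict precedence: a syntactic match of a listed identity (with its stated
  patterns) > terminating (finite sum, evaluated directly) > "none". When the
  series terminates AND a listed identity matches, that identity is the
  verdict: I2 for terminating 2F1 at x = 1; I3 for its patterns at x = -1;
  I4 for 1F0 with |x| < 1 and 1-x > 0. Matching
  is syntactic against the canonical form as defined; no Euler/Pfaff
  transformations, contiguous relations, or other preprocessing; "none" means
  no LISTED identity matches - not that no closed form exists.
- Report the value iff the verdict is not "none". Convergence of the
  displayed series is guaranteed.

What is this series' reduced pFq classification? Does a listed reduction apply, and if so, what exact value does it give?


Reduced: x = 3/8, 0F1, upper = {-}, lower = {2}, C = -9/7. Verdict: none. Every listed pattern misses the 0F1 form at 3/8, upper {-}.

The tell: x = (3/8) and cancel k + 2/3 from the displayed ratio first; then prefactor -9/7.
Ratio: r(k) = (3/8) * 1 / [(k+2) (k+1)] ; factor over Q: parameters, x = (3/8), and C = -9/7.


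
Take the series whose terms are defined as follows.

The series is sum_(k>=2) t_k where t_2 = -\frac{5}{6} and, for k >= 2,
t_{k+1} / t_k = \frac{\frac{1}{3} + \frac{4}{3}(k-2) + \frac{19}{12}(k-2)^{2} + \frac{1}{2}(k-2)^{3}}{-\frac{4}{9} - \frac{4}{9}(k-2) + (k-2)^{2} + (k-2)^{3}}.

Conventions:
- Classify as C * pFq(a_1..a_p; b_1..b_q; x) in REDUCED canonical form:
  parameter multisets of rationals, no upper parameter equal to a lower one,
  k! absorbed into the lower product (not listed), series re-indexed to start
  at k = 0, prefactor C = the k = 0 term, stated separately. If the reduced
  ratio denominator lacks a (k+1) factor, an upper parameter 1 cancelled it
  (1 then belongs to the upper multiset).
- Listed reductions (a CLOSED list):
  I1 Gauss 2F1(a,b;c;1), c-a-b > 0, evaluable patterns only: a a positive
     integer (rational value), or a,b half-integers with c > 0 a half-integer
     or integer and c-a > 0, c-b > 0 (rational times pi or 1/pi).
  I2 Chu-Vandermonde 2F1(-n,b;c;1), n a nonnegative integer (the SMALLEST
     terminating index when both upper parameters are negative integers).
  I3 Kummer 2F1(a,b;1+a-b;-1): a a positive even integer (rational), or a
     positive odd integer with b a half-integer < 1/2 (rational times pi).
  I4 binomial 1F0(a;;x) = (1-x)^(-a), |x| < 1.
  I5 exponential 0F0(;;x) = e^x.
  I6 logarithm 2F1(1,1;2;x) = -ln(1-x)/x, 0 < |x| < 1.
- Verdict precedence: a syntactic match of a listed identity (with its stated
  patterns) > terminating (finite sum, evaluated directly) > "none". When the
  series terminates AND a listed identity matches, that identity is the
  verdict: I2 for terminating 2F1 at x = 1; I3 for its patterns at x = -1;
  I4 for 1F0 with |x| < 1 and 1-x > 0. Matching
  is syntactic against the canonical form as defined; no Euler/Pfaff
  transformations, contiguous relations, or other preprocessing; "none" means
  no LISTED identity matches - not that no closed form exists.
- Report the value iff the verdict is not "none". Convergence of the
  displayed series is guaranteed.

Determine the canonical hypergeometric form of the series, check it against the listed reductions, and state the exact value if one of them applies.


The tell: x = \frac{1}{2} and the expanded ratio factors over Q; C = -5/6, roots give parameters.
Term ratio: r(k) = \frac{1}{2} * (k+\frac{1}{2}) (k+2) / [(k-\frac{2}{3}) (k+1)] - poly over poly, x = \frac{1}{2} from leading terms; C = -\frac{5}{6} at k = 0.

Prefactor -\frac{5}{6}, argument \frac{1}{2}: 2F1 with upper {\frac{1}{2}, 2} over lower {-\frac{2}{3}}. Verdict: none. Every listed pattern misses the 2F1 form at \frac{1}{2}, upper {\frac{1}{2}, 2}.


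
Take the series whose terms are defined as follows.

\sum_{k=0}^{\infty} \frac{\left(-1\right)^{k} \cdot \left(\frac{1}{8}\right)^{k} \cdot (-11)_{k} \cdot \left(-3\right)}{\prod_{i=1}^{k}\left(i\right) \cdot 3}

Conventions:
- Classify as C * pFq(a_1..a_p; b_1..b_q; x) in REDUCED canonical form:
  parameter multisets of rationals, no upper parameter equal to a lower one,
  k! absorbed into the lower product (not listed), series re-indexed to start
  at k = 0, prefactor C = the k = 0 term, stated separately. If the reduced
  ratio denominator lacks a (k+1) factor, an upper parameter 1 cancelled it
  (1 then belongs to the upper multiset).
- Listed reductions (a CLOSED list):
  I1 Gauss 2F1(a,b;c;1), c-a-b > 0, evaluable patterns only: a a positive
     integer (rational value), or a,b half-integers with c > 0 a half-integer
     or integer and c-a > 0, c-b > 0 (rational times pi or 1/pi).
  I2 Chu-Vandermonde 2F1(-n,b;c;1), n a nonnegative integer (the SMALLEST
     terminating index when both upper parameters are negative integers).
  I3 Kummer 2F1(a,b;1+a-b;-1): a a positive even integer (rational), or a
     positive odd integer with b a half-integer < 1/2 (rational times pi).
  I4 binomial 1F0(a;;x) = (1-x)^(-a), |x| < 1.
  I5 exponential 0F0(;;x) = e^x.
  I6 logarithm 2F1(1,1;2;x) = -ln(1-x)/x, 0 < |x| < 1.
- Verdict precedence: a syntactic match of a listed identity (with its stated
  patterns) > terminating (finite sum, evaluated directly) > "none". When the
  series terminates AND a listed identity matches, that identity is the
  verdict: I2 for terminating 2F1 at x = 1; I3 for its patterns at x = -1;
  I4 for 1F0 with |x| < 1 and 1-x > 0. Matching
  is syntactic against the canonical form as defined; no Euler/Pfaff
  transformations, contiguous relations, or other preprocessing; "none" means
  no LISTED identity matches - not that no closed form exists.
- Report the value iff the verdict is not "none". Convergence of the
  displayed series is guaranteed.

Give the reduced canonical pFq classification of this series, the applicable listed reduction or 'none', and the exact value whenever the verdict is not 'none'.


Prefactor -1, argument -\frac{1}{8}: 1F0 with upper {-11} over lower {-}. Verdict (x = -\frac{1}{8}): the I4 binomial reduction applies (the 1F0 binomial series: exponent 11, x = -\frac{1}{8}). Its exact value is -\frac{31381059609}{8589934592}.

First insight: t_0 = -1 here, and the product of the first k integers (C = -1, x = -1/8) is k!.
Step ratio: r(k) = -\frac{1}{8} * (k-11) / [(k+1)] - rational; roots negated = parameters, x = -\frac{1}{8}, C = -1.


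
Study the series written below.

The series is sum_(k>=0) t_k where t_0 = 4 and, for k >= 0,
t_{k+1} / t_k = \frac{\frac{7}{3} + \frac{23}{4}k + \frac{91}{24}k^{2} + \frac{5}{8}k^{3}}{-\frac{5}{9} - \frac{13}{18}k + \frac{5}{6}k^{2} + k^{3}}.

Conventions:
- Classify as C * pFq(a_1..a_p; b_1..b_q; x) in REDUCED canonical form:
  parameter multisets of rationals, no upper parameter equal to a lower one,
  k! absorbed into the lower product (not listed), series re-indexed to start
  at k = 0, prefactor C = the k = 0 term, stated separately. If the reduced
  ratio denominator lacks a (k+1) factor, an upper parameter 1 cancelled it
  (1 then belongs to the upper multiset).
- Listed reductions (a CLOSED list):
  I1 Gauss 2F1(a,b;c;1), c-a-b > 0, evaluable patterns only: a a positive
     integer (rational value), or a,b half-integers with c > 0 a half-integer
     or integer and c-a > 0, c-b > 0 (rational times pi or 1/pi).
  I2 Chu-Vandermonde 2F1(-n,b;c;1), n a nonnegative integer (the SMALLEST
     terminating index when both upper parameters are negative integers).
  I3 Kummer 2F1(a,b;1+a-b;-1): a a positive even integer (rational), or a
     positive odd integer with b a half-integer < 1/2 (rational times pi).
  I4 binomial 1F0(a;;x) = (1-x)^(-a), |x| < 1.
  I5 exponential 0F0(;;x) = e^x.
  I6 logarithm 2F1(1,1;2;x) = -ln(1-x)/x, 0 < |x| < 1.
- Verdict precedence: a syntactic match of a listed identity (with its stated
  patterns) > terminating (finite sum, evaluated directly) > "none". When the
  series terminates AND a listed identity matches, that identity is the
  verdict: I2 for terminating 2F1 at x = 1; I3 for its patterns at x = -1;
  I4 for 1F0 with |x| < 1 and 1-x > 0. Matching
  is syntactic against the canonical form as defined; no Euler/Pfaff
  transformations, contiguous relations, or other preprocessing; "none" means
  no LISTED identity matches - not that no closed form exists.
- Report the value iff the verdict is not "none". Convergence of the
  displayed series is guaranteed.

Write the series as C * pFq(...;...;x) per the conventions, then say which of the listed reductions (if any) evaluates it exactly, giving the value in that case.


Key observation: x = \frac{5}{8} and cancel k + 2/3 from the displayed ratio first; then C = 4, x = 5/8.
Term ratio: r(k) = \frac{5}{8} * (k+\frac{7}{5}) (k+4) / [(k-\frac{5}{6}) (k+1)] - rational; roots negated = parameters, x = \frac{5}{8}, C = 4.

At argument \frac{5}{8}: a 2F1 with upper {\frac{7}{5}, 4}, lower {-\frac{5}{6}}, scaled by C = 4. Verdict: none (x = \frac{5}{8}): each listed identity misses the multisets {\frac{7}{5}, 4} ; {-\frac{5}{6}}.


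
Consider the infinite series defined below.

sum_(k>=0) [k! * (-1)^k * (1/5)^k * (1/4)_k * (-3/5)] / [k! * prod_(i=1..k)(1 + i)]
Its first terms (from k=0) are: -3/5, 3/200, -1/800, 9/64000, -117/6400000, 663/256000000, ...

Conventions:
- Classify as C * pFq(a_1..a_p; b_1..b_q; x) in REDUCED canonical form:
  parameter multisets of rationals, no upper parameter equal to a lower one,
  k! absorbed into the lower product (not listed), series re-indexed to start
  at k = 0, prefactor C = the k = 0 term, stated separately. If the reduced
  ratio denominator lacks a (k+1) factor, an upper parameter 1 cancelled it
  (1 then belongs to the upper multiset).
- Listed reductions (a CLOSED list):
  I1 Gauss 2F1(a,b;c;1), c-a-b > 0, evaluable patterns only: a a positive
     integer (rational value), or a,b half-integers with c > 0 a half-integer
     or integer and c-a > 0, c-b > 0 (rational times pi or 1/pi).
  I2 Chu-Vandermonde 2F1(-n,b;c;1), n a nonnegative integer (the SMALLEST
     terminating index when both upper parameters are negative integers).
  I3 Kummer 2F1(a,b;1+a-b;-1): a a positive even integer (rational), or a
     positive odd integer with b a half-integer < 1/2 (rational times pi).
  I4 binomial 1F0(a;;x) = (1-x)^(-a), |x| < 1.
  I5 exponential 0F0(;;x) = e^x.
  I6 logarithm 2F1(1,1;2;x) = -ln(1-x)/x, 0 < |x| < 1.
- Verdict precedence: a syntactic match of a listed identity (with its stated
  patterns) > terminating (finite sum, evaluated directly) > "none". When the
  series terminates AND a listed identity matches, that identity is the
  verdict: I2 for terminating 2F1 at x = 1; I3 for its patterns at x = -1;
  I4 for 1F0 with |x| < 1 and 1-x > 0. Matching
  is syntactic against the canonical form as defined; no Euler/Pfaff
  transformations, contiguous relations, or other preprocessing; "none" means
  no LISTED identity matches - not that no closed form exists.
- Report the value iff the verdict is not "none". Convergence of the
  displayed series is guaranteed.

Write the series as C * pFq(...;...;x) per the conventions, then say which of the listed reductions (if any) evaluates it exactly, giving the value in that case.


Classification (C = -3/5): 2F1 with upper {1/4, 1}, lower {2}, argument x = -1/5. Verdict: none. No listed pattern accepts 2F1(1/4, 1; 2; -1/5).

First insight: from the first term -3/5: the factorial ratio (C = -3/5, x = -1/5) (k+a-1)!/(a-1)! is a rising factorial (a)_k.
Consecutive-term ratio: r(k) = (-1/5) * (k+1/4) (k+1) / [(k+2) (k+1)] ; factor over Q: parameters, x = (-1/5), and C = -3/5.


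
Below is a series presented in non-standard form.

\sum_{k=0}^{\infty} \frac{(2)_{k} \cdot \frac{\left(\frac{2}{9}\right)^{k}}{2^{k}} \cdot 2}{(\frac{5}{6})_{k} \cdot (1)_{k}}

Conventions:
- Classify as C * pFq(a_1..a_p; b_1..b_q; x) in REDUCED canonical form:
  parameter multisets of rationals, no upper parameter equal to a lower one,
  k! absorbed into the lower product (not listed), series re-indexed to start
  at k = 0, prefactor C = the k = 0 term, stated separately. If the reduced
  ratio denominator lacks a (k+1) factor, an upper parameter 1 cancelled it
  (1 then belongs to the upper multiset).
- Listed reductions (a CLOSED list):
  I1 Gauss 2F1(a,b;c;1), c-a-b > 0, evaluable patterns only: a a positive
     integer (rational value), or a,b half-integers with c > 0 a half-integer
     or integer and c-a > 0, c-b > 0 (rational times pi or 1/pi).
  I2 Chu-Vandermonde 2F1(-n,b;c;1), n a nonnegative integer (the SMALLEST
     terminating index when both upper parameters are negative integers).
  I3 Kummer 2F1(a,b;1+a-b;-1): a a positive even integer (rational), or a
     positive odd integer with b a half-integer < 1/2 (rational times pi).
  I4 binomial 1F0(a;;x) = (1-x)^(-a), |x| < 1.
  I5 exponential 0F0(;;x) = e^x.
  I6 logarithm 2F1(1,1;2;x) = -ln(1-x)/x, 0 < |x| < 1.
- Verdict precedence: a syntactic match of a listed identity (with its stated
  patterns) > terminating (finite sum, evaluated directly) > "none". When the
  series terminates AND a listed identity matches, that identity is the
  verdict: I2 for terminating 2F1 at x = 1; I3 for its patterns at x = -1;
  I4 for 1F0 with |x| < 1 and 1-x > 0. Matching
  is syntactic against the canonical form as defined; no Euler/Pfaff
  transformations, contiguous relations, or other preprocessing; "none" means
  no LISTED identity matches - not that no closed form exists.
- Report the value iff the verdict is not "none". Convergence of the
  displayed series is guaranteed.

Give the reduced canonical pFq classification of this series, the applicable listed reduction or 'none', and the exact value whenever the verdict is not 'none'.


The series (x = \frac{1}{9}) is 1F1: upper {2}, lower {\frac{5}{6}}, prefactor 2. Verdict: none here - no I1-I6 shape fits x = \frac{1}{9} with lower {\frac{5}{6}}.

Structural cue: from the first term 2: (1)_k (C = 2) is k! itself.
Ratio: r(k) = \frac{1}{9} * (k+2) / [(k+\frac{5}{6}) (k+1)] - rational; roots negated = parameters, x = \frac{1}{9}, C = 2.


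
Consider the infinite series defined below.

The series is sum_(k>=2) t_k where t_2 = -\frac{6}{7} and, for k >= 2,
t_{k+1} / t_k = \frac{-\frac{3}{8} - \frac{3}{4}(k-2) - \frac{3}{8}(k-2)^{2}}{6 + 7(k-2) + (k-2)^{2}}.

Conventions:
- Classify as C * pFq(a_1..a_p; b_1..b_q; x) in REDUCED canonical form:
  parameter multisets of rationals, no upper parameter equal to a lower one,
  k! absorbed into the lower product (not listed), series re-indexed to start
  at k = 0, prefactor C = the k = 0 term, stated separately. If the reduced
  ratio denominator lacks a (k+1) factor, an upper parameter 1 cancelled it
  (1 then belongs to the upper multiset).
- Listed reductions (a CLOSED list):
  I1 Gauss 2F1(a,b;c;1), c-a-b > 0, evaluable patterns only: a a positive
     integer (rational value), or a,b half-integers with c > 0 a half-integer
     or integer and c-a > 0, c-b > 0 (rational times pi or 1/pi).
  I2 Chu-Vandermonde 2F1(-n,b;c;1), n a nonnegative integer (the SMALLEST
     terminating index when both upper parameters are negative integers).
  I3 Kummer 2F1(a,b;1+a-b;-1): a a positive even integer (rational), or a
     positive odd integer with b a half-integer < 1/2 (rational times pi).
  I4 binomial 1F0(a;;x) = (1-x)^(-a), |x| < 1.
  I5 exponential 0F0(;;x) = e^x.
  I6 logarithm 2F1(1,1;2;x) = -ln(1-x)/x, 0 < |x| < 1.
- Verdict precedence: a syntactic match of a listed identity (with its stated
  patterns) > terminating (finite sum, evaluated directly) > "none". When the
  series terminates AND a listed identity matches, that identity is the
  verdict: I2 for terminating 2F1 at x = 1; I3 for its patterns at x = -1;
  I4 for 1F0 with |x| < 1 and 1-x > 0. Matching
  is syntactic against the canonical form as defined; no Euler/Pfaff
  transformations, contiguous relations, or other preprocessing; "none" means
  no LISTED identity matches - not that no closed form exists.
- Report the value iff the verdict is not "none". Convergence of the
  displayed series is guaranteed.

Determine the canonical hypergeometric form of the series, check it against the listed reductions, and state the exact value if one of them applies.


The tell: t_0 = -\frac{6}{7} here, and the expanded ratio factors over Q; C = -6/7, x = -3/8, roots give parameters.
Ratio: r(k) = -\frac{3}{8} * (k+1) (k+1) / [(k+6) (k+1)] ; factor over Q: parameters, x = -\frac{3}{8}, and C = -\frac{6}{7}.

The series (x = -\frac{3}{8}) is 2F1: upper {1, 1}, lower {6}, prefactor -\frac{6}{7}. Verdict: none. Every listed pattern misses the 2F1 form at -\frac{3}{8}, upper {1, 1}.


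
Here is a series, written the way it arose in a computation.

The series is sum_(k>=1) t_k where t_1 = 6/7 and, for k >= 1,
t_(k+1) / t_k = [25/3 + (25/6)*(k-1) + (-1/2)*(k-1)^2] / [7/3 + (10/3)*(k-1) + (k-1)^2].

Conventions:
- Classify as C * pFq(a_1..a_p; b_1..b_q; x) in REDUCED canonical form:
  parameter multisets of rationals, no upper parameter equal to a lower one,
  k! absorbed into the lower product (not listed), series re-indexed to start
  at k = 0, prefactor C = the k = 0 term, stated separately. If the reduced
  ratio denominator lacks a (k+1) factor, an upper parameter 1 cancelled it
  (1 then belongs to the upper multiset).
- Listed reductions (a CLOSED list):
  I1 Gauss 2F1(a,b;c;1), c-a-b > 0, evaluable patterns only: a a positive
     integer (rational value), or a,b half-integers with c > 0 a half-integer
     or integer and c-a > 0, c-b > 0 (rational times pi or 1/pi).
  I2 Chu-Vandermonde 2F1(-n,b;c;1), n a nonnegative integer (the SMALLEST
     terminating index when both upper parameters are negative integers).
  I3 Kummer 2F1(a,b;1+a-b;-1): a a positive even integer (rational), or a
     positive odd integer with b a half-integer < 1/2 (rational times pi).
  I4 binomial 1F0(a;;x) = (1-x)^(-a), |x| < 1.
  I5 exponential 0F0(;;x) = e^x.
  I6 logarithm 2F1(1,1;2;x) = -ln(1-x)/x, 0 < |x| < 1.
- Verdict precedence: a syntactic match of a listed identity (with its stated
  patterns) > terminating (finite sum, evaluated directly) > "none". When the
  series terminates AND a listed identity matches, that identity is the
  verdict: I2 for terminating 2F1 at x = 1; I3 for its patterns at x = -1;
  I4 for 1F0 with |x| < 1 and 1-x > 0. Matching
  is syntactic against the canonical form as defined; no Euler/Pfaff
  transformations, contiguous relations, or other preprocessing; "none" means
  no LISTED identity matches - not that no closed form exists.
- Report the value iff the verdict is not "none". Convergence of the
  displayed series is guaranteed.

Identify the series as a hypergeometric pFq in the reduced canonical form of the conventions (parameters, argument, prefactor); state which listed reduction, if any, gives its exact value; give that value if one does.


Key observation: t_0 being 6/7, the expanded ratio factors over Q; prefactor 6/7, roots give parameters.
Term ratio: r(k) = (-1/2) * (k-10) (k+5/3) / [(k+7/3) (k+1)] - rational in k, leading ratio (-1/2); with t_0 = 6/7, classification follows.

Classification (C = 6/7): 2F1 with upper {-10, 5/3}, lower {7/3}, argument x = -1/2. Verdict: terminating - upper -10 stops the sum at k = 10; the 11 terms are added exactly. Sum: 111894693/4617760.


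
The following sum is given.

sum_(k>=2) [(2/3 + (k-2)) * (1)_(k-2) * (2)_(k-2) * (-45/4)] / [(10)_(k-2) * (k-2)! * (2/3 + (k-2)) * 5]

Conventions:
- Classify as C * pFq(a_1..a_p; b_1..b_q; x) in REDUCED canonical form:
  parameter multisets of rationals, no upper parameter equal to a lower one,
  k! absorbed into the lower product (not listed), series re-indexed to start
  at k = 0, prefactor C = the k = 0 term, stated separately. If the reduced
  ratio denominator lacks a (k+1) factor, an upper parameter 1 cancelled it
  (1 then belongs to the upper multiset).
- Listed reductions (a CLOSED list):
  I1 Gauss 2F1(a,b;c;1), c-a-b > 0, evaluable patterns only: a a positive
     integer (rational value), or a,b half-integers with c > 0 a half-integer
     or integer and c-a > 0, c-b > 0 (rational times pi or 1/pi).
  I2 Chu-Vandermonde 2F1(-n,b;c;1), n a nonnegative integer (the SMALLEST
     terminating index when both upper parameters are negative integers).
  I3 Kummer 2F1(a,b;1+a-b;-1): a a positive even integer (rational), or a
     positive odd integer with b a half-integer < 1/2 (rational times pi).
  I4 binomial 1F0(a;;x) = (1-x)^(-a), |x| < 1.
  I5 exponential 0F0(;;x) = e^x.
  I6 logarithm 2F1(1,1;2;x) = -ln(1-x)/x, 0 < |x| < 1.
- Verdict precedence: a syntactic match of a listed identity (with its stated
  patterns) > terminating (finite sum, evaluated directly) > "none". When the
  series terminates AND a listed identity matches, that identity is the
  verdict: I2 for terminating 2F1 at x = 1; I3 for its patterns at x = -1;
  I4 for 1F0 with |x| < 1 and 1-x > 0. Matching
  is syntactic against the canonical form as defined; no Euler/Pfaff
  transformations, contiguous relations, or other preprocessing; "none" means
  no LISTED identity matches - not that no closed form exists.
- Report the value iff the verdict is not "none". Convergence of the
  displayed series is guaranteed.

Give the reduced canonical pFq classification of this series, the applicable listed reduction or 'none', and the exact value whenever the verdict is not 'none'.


With C = -9/4: the canonical form is 2F1(1, 2; 10; 1). Verdict (x = 1): Gauss's theorem (I1) applies (x = 1: the Gamma ratio telescopes since c-a-b = 7 > 0 and a = 1 in Z>0). Value: -81/28.

Key observation: t_0 = -9/4 here, and k + 2/3 divides numerator and denominator alike; C = -9/4 after cancelling.
Ratio: r(k) = 1 * (k+1) (k+2) / [(k+10) (k+1)] - rational in k. x = 1; t_0 = -9/4; negate the roots.


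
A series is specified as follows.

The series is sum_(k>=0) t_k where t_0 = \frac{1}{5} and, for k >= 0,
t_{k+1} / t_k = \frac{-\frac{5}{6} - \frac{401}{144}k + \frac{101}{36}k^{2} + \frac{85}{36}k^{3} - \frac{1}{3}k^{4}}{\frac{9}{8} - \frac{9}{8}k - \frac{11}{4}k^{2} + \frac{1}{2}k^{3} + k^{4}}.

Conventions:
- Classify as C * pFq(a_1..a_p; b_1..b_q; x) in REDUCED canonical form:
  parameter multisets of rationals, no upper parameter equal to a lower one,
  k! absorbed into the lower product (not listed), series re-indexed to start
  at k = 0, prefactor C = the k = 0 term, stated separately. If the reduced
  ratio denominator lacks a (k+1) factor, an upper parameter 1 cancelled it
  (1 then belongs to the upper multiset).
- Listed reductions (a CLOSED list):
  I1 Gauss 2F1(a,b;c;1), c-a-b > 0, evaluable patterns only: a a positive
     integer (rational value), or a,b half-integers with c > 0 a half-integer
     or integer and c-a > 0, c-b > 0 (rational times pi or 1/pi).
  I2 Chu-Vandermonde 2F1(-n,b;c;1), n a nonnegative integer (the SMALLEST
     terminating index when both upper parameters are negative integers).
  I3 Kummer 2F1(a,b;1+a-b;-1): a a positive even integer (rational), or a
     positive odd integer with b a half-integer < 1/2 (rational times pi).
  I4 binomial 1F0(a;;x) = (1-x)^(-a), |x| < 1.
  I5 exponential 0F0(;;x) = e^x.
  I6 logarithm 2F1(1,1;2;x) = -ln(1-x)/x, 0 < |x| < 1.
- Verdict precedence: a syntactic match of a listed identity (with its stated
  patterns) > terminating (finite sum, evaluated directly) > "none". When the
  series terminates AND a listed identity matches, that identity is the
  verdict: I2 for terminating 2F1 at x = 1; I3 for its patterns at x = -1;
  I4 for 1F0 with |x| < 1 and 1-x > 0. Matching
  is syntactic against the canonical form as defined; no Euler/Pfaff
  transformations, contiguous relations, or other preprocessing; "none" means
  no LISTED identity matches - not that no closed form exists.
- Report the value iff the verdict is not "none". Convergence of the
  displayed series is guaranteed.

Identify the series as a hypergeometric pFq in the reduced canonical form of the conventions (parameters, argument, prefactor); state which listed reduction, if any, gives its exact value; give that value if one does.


Classification (C = \frac{1}{5}): 3F2 with upper {-8, -\frac{5}{6}, \frac{1}{4}}, lower {-\frac{3}{2}, -\frac{1}{2}}, argument x = -\frac{1}{3}. Verdict: terminating - upper parameter -8 makes this a finite sum (last index 8), evaluated exactly. Sum: \frac{502765853426809}{540033168026880}.

The tell: x = -\frac{1}{3} and cancel k + 3/2 from the displayed ratio first; then C = 1/5.
Consecutive-term ratio: r(k) = -\frac{1}{3} * (k-8) (k-\frac{5}{6}) (k+\frac{1}{4}) / [(k-\frac{3}{2}) (k-\frac{1}{2}) (k+1)] ; factor over Q: parameters, x = -\frac{1}{3}, and C = \frac{1}{5}.


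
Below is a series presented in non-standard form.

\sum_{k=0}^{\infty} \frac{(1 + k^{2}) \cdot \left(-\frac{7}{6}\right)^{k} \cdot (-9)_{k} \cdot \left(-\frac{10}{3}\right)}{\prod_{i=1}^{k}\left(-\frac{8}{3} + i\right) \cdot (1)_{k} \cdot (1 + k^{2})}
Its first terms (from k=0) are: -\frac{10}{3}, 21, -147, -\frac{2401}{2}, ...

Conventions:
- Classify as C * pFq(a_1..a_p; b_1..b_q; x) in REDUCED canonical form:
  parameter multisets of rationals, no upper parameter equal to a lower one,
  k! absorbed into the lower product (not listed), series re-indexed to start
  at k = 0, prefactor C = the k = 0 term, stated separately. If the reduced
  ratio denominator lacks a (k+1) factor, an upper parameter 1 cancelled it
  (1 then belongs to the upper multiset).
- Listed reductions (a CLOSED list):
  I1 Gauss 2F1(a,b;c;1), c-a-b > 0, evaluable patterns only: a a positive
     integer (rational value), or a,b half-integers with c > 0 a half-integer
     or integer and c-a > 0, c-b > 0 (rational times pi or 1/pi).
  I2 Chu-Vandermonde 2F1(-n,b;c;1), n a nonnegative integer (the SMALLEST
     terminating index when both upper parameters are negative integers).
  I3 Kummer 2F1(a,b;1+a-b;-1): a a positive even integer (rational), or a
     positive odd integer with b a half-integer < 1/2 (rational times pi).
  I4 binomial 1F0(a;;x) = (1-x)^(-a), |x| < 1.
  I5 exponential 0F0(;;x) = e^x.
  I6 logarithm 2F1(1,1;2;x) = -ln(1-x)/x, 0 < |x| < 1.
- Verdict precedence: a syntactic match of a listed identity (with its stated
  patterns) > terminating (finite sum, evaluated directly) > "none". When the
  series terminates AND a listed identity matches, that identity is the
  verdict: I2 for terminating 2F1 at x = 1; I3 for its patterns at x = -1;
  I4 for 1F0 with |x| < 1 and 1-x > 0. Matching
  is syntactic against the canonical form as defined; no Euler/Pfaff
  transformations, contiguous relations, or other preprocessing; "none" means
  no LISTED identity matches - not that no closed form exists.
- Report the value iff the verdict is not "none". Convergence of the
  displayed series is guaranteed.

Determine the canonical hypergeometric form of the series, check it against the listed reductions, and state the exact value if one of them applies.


First insight: x = -\frac{7}{6} and the factor k^2 + 1 cancels (top and bottom), leaving C = -10/3.
Adjacent-term ratio: r(k) = -\frac{7}{6} * (k-9) / [(k-\frac{5}{3}) (k+1)] - rational in k. x = -\frac{7}{6}; t_0 = -\frac{10}{3}; negate the roots.

Reduced: x = -\frac{7}{6}, 1F1, upper = {-9}, lower = {-\frac{5}{3}}, C = -\frac{10}{3}. Verdict: terminating (-9 upstairs). 10 nonzero terms in all; added directly. Value: -\frac{315616810473}{80936960}.
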